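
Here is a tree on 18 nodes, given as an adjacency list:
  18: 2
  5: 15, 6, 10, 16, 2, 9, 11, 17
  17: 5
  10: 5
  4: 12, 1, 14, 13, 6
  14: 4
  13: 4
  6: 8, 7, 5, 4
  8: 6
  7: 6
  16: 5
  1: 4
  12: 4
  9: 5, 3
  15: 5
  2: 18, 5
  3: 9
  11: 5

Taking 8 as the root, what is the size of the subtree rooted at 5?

10

5's subtree: {5, 15, 2, 9, 10, 17, 11, 16, 18, 3}, size 10.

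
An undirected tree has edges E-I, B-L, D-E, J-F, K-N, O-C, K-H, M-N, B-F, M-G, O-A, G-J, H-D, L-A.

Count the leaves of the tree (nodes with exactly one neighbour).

2

Degree-1 nodes: C, I — 2 of them.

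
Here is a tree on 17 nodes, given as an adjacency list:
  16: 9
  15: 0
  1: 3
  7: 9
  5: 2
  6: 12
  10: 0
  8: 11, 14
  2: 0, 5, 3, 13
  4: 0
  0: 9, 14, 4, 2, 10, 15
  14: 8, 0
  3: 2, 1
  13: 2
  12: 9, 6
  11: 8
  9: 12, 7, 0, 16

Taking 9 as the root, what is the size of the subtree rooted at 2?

5

2's subtree: {2, 3, 5, 13, 1}, size 5.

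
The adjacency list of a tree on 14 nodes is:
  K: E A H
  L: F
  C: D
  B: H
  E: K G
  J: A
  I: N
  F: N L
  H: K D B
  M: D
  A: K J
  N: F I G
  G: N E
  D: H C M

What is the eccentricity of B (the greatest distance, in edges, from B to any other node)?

7

The node farthest from B is L, via B – H – K – E – G – N – F – L — 7 edges.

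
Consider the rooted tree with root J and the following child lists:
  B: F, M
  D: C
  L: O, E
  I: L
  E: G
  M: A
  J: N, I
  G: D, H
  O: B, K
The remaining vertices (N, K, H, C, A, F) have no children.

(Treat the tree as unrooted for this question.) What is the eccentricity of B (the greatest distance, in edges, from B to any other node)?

A farthest node from B is C.
The path B – O – L – E – G – D – C has 6 edges.

6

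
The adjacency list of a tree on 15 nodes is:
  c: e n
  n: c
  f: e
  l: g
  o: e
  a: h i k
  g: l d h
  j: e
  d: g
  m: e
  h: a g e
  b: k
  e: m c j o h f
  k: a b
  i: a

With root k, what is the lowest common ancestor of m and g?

h

Ancestors of m (toward the root): m, e, h, a, k.
Ancestors of g: g, h, a, k.
The deepest node appearing in both lists is h.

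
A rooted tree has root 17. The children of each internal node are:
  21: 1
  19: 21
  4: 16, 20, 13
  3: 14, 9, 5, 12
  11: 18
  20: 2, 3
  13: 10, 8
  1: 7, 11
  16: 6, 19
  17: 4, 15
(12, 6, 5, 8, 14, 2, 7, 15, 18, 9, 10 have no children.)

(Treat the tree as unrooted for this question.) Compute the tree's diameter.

9

BFS from 18 reaches 12 last, at distance 9; BFS from 12 confirms no node is farther.
Path: 18–11–1–21–19–16–4–20–3–12.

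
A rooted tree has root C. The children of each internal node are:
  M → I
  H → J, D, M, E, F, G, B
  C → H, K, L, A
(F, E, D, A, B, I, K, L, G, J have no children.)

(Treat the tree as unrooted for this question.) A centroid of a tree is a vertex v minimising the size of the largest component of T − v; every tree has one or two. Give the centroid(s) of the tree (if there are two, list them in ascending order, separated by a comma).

H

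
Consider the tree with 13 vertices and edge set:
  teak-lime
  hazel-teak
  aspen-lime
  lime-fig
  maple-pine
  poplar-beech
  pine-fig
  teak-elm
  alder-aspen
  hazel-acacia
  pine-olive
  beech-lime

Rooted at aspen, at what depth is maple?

4

aspen – lime – fig – pine – maple — 4 edges.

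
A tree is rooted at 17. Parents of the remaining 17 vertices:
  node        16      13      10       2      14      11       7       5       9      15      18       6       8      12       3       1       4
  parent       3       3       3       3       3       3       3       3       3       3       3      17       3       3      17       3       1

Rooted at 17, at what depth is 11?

2

Path from 17 to 11: 17–3–11, which has 2 edges.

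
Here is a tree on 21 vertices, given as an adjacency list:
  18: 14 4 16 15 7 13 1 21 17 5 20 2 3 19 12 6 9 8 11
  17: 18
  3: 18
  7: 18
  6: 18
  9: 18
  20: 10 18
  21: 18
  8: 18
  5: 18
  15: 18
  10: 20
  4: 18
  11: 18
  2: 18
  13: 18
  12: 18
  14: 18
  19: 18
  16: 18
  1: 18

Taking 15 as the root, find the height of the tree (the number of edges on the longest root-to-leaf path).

10 sits deepest: 15 – 18 – 20 – 10 — 3 edges from the root.

3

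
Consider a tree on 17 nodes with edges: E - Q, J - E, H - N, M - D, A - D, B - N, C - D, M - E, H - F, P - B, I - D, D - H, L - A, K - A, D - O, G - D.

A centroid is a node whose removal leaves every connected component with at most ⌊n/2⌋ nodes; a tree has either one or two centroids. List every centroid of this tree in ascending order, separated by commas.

D

If D is removed the pieces have sizes 5, 4, 3, 1, 1, 1, 1, all ≤ ⌊17/2⌋ = 8.
No neighbour of D does as well, so D is the unique centroid.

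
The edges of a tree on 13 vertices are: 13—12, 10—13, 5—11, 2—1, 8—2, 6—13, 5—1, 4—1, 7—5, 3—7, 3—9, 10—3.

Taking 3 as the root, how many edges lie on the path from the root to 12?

3–10–13–12 — 3 edges.

3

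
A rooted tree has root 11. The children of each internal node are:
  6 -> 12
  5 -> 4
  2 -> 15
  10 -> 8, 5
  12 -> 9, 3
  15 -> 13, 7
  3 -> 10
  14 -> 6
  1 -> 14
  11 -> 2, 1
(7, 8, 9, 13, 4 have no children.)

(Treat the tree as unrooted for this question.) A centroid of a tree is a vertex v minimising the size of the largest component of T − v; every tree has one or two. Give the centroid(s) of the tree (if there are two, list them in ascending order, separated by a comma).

6

Removing 6 splits the tree into components of sizes 7, 7; the largest is 7 ≤ ⌊15/2⌋ = 7.
Every other node leaves some component of size > 7, so the centroid is unique.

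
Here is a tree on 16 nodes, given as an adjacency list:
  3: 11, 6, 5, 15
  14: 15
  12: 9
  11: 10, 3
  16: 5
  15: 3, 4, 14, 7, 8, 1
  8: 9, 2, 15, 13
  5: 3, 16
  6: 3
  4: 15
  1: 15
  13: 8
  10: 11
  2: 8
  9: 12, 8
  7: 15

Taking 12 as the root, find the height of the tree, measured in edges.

6

The longest root-to-leaf path is 12 – 9 – 8 – 15 – 3 – 5 – 16 (6 edges).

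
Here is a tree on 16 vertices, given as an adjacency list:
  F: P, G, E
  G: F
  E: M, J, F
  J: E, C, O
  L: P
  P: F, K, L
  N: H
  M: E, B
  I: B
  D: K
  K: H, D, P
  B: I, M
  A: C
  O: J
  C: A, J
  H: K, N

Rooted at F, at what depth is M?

2

Path from F to M: F → E → M, which has 2 edges.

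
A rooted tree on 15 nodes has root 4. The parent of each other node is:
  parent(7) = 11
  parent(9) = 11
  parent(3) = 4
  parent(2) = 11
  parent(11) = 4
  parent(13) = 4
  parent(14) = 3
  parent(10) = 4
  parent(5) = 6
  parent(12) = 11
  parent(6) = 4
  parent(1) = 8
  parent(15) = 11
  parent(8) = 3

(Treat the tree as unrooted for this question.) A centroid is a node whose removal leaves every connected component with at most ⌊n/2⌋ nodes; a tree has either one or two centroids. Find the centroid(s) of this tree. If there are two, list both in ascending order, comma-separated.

4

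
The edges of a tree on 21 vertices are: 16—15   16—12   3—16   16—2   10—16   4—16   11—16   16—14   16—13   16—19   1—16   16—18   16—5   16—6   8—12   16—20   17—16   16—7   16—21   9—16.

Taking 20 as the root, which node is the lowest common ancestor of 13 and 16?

Path 13→root: 13 16 20; path 16→root: 16 20.
First common node: 16.

16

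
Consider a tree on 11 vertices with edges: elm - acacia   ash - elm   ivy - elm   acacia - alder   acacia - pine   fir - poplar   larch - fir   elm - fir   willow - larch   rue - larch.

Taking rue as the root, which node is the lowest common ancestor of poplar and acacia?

fir

Path poplar→root: poplar fir larch rue; path acacia→root: acacia elm fir larch rue.
First common node: fir.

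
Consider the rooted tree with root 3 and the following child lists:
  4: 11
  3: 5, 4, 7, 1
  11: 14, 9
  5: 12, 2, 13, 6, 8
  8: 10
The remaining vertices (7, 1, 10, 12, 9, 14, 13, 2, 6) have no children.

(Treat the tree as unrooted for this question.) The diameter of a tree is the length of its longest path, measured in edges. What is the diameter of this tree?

6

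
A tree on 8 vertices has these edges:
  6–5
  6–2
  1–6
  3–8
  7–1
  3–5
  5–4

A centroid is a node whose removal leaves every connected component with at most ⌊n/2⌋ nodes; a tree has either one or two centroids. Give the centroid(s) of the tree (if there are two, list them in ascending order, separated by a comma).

Delete 6: the remaining components have sizes 4, 2, 1. Max 4 ≤ 4, so 6 is a centroid.
Its neighbour 5 also leaves a largest component of size 4, so both are centroids.

5, 6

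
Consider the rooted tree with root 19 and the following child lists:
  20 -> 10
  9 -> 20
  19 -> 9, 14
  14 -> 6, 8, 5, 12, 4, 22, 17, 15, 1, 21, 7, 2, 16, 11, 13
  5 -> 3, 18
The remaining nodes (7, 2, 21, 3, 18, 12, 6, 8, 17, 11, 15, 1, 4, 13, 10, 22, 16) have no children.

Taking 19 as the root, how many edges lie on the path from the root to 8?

Path from 19 to 8: 19 – 14 – 8, which has 2 edges.

2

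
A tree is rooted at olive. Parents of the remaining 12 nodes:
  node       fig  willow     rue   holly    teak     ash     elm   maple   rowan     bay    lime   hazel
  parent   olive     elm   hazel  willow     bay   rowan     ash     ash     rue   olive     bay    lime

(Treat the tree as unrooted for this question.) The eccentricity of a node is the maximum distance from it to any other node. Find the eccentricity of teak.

9

Distances from teak peak at 9, attained at holly.
teak-bay-lime-hazel-rue-rowan-ash-elm-willow-holly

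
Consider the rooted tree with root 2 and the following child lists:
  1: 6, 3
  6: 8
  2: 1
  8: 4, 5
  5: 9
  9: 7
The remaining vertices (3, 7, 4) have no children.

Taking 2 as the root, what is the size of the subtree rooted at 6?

Descendants of 6 (including itself): 6, 8, 4, 5, 9, 7. That's 6.

6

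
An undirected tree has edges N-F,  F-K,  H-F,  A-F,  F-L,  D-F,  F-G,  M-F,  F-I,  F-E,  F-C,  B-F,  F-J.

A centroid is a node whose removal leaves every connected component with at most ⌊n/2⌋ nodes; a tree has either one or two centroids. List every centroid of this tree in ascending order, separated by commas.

F

Removing F splits the tree into components of sizes 1, 1, 1, 1, 1, 1, 1, 1, 1, 1, 1, 1, 1; the largest is 1 ≤ ⌊14/2⌋ = 7.
No neighbour of F does as well, so F is the unique centroid.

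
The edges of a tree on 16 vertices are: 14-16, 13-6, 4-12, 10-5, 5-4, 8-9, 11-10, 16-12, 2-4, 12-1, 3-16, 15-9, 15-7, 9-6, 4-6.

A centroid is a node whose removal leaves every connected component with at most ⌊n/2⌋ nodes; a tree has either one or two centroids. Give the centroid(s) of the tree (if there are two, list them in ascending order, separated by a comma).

4

Removing 4 splits the tree into components of sizes 6, 5, 3, 1; the largest is 6 ≤ ⌊16/2⌋ = 8.
Every other node leaves some component of size > 8, so the centroid is unique.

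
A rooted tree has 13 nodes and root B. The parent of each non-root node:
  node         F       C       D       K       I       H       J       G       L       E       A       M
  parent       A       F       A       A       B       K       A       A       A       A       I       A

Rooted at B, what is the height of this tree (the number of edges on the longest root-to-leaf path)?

4

A deepest node is C, reached by B → I → A → F → C.
That path has 4 edges, so the height is 4.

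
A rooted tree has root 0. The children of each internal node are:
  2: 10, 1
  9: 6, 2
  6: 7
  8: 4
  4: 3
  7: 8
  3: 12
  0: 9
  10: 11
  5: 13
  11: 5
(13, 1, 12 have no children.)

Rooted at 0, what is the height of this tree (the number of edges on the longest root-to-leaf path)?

A deepest node is 12, reached by 0-9-6-7-8-4-3-12.
That path has 7 edges, so the height is 7.

7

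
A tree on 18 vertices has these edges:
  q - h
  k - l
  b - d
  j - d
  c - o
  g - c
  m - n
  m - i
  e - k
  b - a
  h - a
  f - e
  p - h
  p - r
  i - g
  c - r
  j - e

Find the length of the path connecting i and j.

Walking from i: i – g – c – r – p – h – a – b – d – j. Length 9.

9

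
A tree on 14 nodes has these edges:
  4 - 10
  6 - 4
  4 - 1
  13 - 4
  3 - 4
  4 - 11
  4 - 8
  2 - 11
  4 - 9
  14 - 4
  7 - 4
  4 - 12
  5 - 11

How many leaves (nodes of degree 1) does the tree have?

Degree-1 nodes: 1, 2, 3, 5, 6, 7, 8, 9, 10, 12, 13, 14 — 12 of them.

12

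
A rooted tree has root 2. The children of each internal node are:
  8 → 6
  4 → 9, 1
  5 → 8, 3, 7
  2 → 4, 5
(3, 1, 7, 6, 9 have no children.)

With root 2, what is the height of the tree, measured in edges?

3

A deepest node is 6, reached by 2–5–8–6.
That path has 3 edges, so the height is 3.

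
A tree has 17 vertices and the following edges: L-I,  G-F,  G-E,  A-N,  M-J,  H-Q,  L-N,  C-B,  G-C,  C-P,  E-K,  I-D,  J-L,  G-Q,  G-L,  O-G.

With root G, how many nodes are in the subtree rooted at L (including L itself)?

The subtree rooted at L contains: L, I, N, J, D, A, M — 7 nodes.

7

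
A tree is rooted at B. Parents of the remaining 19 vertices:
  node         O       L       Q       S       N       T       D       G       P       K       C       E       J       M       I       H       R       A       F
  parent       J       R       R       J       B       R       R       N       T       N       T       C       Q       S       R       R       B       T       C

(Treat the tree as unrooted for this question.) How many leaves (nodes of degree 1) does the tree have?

The leaves are A, D, E, F, G, H, I, K, L, M, O, P.
That is 12 leaves.

12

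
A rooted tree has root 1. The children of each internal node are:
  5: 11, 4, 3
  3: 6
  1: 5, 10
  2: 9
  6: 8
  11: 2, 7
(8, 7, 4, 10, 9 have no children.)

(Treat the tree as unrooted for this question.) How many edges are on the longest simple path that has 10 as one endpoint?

5

The node farthest from 10 is 9 (8 also at distance 5), via 10-1-5-11-2-9 — 5 edges.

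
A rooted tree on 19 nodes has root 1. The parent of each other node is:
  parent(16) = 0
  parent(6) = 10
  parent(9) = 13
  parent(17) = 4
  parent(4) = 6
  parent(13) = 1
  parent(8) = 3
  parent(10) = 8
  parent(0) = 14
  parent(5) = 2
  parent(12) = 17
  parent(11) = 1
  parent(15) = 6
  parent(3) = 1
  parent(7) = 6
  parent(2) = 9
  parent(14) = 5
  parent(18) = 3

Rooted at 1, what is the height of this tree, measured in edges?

7

The longest root-to-leaf path is 1 – 13 – 9 – 2 – 5 – 14 – 0 – 16 (7 edges).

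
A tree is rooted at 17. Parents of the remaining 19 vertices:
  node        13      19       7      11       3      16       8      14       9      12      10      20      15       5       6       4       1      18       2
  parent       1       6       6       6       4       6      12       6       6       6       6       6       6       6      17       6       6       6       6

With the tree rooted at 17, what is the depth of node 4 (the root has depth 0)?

2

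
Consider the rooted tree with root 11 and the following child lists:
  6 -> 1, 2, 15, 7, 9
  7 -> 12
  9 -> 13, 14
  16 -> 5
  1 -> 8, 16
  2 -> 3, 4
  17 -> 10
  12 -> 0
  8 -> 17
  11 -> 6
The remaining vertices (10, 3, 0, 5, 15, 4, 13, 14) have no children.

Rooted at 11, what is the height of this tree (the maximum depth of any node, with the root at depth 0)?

The longest root-to-leaf path is 11 → 6 → 1 → 8 → 17 → 10 (5 edges).

5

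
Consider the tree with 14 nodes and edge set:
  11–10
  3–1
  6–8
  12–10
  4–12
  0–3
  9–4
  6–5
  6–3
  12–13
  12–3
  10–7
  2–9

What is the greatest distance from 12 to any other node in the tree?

The node farthest from 12 is 5 (8, 2 also at distance 3), via 12-3-6-5 — 3 edges.

3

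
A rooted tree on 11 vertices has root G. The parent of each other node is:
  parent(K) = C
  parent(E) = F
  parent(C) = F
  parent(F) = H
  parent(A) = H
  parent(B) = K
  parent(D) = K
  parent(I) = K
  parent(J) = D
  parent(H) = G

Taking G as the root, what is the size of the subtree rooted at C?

C's subtree: {C, K, I, D, B, J}, size 6.

6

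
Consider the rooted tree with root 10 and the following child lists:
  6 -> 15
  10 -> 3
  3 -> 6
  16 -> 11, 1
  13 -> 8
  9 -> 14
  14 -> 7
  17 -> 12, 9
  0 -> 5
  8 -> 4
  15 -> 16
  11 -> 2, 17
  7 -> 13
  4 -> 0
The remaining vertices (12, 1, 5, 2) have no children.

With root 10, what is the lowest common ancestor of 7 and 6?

7's ancestor chain is 7, 14, 9, 17, 11, 16, 15, 6, 3, 10 and 6's is 6, 3, 10; they first meet at 6.

6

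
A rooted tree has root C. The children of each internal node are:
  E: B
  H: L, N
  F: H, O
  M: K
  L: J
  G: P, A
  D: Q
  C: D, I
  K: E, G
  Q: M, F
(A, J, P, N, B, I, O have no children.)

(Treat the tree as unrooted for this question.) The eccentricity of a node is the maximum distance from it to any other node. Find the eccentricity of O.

6

A farthest node from O is P (B, A also at distance 6).
The path O-F-Q-M-K-G-P has 6 edges.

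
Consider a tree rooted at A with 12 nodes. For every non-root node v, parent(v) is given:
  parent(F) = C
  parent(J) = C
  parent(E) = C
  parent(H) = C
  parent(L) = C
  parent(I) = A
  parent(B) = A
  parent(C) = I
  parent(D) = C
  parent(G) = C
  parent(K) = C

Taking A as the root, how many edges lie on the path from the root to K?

Path from A to K: A – I – C – K, which has 3 edges.

3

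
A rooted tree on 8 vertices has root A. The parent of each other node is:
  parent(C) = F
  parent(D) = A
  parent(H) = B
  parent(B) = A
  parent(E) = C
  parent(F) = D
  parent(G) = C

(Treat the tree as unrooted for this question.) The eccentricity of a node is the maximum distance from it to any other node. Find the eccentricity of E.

6

The node farthest from E is H, via E – C – F – D – A – B – H — 6 edges.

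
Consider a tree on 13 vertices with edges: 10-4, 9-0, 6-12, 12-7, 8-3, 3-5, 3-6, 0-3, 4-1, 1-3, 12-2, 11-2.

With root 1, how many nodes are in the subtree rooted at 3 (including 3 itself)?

3's subtree: {3, 5, 6, 0, 8, 12, 9, 2, 7, 11}, size 10.

10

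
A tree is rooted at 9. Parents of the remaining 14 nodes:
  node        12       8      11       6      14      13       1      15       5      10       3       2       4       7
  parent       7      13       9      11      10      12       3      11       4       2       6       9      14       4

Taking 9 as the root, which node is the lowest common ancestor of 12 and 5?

4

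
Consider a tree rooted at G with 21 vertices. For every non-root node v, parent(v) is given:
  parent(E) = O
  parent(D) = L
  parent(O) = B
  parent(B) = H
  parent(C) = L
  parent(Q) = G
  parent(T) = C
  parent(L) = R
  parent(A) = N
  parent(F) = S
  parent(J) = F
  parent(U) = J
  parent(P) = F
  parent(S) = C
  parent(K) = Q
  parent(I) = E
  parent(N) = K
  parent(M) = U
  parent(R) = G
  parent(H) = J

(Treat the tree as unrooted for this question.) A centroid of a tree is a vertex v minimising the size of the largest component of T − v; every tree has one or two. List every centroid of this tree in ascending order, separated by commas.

Removing S splits the tree into components of sizes 10, 10; the largest is 10 ≤ ⌊21/2⌋ = 10.
Every other node leaves some component of size > 10, so the centroid is unique.

S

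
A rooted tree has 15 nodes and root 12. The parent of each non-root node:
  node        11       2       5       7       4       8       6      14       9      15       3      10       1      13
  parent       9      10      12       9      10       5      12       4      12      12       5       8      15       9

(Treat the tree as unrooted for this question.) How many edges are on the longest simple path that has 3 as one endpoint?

5

A farthest node from 3 is 14.
The path 3–5–8–10–4–14 has 5 edges.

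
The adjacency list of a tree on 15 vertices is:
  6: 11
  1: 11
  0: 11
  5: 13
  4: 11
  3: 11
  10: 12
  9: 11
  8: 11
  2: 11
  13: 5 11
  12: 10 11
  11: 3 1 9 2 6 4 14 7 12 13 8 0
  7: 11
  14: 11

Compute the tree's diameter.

4

BFS from 10 reaches 5 last, at distance 4; BFS from 5 confirms no node is farther.
Path: 10–12–11–13–5.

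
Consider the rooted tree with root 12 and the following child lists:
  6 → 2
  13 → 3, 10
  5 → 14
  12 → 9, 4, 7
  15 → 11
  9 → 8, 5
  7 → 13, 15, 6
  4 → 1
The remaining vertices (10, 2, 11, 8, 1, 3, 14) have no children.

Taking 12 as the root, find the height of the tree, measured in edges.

3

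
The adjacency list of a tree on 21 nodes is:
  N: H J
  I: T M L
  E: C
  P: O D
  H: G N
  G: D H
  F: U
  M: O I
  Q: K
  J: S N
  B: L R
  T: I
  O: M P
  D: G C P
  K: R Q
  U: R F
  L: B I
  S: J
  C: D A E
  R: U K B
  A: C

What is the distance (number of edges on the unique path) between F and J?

13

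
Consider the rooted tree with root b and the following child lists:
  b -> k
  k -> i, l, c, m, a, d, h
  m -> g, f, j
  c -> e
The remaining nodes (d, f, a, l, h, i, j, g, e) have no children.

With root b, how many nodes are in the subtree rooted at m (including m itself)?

4

The subtree rooted at m contains: m, f, j, g — 4 nodes.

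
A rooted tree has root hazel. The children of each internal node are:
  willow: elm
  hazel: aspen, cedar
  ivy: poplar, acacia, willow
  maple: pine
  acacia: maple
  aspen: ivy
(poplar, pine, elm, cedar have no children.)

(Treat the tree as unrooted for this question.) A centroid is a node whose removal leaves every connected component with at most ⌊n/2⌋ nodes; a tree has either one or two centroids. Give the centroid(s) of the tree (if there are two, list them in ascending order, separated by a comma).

ivy

If ivy is removed the pieces have sizes 3, 3, 2, 1, all ≤ ⌊10/2⌋ = 5.
Every other node leaves some component of size > 5, so the centroid is unique.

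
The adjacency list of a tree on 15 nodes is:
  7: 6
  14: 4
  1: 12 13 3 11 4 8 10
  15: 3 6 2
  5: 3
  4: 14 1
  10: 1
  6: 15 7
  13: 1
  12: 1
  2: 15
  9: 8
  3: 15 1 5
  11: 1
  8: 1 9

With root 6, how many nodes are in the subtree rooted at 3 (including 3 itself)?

The subtree rooted at 3 contains: 3, 1, 5, 4, 8, 12, 11, 10, 13, 14, 9 — 11 nodes.

11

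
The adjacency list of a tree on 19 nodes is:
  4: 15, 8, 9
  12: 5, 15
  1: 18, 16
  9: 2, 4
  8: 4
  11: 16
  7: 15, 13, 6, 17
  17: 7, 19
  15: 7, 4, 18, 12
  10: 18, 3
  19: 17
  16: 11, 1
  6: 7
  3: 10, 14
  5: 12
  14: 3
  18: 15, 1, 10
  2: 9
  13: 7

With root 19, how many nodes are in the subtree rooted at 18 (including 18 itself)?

Descendants of 18 (including itself): 18, 10, 1, 3, 16, 14, 11. That's 7.

7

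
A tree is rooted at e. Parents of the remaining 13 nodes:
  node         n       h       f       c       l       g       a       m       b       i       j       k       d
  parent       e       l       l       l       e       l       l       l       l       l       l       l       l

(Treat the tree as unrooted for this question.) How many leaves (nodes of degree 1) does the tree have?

12

Exactly 12 nodes have a single neighbour: a, b, c, d, f, g, h, i, j, k, m, n.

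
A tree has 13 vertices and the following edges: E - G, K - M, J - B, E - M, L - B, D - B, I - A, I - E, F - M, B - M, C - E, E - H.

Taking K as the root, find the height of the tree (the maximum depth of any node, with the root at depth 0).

4

A sits deepest: K → M → E → I → A — 4 edges from the root.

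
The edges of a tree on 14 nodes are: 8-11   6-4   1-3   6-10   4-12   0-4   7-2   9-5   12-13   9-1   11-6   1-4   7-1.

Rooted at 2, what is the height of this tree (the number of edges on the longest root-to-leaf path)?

6

8 sits deepest: 2-7-1-4-6-11-8 — 6 edges from the root.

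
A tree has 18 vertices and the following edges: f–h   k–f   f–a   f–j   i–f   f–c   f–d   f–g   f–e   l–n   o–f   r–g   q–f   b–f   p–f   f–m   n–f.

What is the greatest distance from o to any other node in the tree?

Distances from o peak at 3, attained at l (r also at distance 3).
o – f – n – l

3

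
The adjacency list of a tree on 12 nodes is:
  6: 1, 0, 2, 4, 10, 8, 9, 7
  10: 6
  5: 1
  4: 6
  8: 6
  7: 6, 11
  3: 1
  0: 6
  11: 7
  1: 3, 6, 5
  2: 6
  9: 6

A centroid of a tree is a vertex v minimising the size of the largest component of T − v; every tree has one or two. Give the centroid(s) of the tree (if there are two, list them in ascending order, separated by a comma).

Delete 6: the remaining components have sizes 3, 2, 1, 1, 1, 1, 1, 1. Max 3 ≤ 6, so 6 is a centroid.
No neighbour of 6 does as well, so 6 is the unique centroid.

6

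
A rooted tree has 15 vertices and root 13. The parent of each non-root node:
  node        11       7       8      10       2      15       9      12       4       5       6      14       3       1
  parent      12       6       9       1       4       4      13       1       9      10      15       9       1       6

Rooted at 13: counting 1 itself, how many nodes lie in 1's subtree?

6

1's subtree: {1, 3, 10, 12, 5, 11}, size 6.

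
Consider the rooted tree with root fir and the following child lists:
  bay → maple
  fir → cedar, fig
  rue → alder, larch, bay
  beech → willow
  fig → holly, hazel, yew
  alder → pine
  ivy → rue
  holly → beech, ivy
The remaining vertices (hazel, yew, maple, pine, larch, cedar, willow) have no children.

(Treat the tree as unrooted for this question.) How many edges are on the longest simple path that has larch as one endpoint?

6

Distances from larch peak at 6, attained at cedar.
larch-rue-ivy-holly-fig-fir-cedar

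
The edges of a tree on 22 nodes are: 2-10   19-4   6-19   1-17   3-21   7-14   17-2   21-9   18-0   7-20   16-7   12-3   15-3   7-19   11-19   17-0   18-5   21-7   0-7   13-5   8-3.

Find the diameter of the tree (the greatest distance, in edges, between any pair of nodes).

7

A longest path is 13 - 5 - 18 - 0 - 7 - 21 - 3 - 12, with 7 edges.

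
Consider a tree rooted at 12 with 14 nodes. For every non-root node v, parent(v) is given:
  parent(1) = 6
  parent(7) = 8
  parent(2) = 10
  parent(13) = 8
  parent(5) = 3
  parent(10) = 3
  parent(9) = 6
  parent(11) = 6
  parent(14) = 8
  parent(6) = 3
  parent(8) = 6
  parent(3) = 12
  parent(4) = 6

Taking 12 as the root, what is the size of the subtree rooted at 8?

4

8's subtree: {8, 14, 7, 13}, size 4.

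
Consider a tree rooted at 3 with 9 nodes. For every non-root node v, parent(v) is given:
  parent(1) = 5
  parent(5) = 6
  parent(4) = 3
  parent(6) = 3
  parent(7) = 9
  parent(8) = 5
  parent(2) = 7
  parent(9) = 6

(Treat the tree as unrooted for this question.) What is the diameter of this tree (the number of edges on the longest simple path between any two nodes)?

5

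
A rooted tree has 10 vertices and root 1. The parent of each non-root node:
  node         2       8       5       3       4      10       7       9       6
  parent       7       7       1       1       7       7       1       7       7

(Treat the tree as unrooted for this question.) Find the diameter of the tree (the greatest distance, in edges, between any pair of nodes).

3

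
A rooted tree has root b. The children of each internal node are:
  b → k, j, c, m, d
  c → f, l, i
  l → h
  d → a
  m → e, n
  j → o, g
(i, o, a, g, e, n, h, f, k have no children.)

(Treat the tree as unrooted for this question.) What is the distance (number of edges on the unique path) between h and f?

3

The path is h - l - c - f, which has 3 edges.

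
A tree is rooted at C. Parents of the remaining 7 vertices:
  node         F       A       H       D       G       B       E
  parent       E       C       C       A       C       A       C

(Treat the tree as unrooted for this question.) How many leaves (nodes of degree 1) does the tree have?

Exactly 5 nodes have a single neighbour: B, D, F, G, H.

5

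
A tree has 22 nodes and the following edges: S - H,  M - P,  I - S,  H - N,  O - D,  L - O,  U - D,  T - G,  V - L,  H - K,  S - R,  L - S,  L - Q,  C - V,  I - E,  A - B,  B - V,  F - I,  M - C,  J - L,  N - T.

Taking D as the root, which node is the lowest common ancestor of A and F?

L

A's ancestor chain is A, B, V, L, O, D and F's is F, I, S, L, O, D; they first meet at L.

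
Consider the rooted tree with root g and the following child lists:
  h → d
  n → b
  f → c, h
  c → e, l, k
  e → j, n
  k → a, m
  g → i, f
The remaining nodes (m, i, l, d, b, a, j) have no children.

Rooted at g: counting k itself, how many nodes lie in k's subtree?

3

The subtree rooted at k contains: k, m, a — 3 nodes.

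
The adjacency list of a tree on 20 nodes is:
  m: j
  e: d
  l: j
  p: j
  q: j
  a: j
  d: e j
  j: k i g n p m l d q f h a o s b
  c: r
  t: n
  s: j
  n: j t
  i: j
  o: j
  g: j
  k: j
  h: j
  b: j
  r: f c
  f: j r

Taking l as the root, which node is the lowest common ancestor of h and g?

j

h's ancestor chain is h, j, l and g's is g, j, l; they first meet at j.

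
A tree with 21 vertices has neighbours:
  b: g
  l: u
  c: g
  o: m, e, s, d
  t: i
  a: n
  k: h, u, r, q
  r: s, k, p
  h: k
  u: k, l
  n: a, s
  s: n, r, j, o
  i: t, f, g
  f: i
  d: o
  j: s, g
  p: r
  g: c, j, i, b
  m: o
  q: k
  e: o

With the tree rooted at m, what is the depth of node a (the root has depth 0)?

4

Path from m to a: m → o → s → n → a, which has 4 edges.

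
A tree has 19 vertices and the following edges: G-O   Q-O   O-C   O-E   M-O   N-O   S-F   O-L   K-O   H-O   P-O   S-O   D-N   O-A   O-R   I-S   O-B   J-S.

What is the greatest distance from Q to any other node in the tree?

3

Distances from Q peak at 3, attained at D (F, J, I also at distance 3).
Q-O-N-D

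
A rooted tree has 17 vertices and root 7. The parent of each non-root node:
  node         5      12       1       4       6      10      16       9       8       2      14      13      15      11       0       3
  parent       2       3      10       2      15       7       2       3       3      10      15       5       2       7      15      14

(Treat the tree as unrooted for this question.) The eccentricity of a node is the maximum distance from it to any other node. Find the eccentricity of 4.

The node farthest from 4 is 9 (8, 12 also at distance 5), via 4 – 2 – 15 – 14 – 3 – 9 — 5 edges.

5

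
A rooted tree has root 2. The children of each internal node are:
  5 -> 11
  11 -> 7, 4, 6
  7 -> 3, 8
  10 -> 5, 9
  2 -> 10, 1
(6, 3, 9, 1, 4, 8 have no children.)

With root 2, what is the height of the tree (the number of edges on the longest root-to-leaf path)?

5

The longest root-to-leaf path is 2-10-5-11-7-3 (5 edges).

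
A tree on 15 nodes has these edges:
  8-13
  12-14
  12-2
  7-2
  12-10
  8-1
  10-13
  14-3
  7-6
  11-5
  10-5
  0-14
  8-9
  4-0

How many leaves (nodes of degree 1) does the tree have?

6

Degree-1 nodes: 1, 3, 4, 6, 9, 11 — 6 of them.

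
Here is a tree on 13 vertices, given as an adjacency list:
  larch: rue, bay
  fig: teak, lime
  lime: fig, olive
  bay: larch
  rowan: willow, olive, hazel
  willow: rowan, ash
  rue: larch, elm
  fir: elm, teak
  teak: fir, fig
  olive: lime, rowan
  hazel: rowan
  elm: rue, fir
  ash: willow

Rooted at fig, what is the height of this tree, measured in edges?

6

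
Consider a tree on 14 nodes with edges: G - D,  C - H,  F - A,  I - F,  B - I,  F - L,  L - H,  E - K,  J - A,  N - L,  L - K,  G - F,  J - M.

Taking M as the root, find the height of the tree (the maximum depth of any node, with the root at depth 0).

A deepest node is E, reached by M–J–A–F–L–K–E.
That path has 6 edges, so the height is 6.

6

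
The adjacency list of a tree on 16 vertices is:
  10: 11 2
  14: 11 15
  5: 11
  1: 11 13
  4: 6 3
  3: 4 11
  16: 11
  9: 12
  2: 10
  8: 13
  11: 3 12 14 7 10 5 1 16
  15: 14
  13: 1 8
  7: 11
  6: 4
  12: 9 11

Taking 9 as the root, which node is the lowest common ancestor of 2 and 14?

Path 2→root: 2 10 11 12 9; path 14→root: 14 11 12 9.
First common node: 11.

11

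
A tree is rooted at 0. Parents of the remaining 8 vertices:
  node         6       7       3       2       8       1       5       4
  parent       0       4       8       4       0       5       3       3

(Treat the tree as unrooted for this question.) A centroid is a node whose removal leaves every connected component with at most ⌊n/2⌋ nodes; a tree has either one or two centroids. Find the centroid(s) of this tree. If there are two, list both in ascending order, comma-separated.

3

If 3 is removed the pieces have sizes 3, 3, 2, all ≤ ⌊9/2⌋ = 4.
Every other node leaves some component of size > 4, so the centroid is unique.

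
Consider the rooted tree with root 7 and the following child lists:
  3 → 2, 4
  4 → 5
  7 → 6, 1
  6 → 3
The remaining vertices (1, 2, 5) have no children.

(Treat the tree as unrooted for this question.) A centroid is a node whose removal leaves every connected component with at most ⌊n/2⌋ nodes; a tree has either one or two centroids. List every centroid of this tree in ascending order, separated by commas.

3

If 3 is removed the pieces have sizes 3, 2, 1, all ≤ ⌊7/2⌋ = 3.
No neighbour of 3 does as well, so 3 is the unique centroid.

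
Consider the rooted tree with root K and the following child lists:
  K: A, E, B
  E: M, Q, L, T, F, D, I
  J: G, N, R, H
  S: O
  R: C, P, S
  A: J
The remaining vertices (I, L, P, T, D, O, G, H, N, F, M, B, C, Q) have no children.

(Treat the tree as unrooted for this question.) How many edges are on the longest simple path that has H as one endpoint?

5

The node farthest from H is I (L, M, F, D, Q, T also at distance 5), via H–J–A–K–E–I — 5 edges.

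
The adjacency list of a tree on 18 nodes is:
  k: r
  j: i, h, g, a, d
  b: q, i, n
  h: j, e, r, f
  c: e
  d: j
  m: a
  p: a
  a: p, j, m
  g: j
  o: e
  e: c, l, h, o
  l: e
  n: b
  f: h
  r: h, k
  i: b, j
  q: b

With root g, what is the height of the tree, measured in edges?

A deepest node is q, reached by g → j → i → b → q.
That path has 4 edges, so the height is 4.

4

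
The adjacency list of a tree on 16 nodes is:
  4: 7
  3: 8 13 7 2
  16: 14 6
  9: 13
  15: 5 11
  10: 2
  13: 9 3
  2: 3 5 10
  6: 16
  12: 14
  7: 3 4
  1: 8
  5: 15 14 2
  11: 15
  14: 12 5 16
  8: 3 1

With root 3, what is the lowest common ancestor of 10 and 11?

2

10's ancestor chain is 10, 2, 3 and 11's is 11, 15, 5, 2, 3; they first meet at 2.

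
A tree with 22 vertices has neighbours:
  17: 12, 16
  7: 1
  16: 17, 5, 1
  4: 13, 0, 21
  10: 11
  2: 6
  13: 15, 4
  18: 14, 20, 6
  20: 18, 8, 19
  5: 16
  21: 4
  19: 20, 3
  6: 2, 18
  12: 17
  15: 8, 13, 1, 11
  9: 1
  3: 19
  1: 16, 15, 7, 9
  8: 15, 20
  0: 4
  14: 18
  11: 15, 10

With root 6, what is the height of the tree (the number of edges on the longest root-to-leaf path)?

12 sits deepest: 6-18-20-8-15-1-16-17-12 — 8 edges from the root.

8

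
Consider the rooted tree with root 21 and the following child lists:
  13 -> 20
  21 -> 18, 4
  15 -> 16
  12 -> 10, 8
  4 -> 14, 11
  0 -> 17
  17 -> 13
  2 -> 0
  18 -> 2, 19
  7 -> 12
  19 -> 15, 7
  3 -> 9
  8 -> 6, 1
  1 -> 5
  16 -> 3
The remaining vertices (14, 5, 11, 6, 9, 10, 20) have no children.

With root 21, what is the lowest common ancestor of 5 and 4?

Ancestors of 5 (toward the root): 5, 1, 8, 12, 7, 19, 18, 21.
Ancestors of 4: 4, 21.
The deepest node appearing in both lists is 21.

21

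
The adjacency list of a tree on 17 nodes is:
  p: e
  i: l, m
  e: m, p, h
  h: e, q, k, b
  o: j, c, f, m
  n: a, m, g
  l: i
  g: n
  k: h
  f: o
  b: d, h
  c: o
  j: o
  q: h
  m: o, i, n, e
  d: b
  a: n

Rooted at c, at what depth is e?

3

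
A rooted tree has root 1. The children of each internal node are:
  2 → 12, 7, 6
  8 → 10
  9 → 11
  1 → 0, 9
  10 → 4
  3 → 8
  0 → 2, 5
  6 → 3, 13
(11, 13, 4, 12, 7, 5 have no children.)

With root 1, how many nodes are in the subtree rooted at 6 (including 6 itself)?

6

The subtree rooted at 6 contains: 6, 3, 13, 8, 10, 4 — 6 nodes.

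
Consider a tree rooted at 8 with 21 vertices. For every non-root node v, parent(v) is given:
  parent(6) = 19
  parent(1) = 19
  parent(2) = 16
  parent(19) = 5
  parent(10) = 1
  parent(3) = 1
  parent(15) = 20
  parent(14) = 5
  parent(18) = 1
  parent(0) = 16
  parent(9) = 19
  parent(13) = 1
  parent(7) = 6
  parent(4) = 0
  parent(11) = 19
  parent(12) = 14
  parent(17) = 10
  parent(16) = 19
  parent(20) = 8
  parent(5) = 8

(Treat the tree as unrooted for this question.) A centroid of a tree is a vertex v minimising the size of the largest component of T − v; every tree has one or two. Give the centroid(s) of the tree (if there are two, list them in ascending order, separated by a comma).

19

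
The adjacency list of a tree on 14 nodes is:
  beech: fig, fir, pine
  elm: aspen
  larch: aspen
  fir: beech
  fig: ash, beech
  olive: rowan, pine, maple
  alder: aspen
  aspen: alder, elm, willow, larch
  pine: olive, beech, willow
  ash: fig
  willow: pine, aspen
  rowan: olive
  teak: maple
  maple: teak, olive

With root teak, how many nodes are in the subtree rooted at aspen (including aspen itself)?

Descendants of aspen (including itself): aspen, alder, larch, elm. That's 4.

4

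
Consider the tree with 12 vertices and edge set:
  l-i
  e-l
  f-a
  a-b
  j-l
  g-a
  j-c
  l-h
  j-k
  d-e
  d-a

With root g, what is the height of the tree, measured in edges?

A deepest node is c, reached by g – a – d – e – l – j – c.
That path has 6 edges, so the height is 6.

6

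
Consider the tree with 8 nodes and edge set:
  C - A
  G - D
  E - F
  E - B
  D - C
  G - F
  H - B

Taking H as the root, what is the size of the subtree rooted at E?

E's subtree: {E, F, G, D, C, A}, size 6.

6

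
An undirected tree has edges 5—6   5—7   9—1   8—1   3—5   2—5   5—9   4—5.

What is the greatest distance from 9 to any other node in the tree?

2

The node farthest from 9 is 4 (6, 7, 8, 3, 2 also at distance 2), via 9-5-4 — 2 edges.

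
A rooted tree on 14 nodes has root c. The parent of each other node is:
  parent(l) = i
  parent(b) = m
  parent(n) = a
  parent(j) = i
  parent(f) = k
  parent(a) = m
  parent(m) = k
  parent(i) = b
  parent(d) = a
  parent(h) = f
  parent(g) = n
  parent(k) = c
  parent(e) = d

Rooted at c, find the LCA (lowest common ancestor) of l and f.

k

l's ancestor chain is l, i, b, m, k, c and f's is f, k, c; they first meet at k.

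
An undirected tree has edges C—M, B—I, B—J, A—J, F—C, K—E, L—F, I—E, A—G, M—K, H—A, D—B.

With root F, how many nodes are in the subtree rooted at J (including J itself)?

4

Descendants of J (including itself): J, A, H, G. That's 4.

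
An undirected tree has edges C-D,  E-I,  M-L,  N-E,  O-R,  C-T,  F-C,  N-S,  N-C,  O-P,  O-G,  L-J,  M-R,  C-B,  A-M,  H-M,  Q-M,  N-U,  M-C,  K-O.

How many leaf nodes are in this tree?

Degree-1 nodes: A, B, D, F, G, H, I, J, K, P, Q, S, T, U — 14 of them.

14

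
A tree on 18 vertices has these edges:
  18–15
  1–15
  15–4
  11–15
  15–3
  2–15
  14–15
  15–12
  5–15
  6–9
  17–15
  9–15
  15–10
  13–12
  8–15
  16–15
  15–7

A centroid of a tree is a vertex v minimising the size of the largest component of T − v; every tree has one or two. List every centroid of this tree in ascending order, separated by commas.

15

If 15 is removed the pieces have sizes 2, 2, 1, 1, 1, 1, 1, 1, 1, 1, 1, 1, 1, 1, 1, all ≤ ⌊18/2⌋ = 9.
No neighbour of 15 does as well, so 15 is the unique centroid.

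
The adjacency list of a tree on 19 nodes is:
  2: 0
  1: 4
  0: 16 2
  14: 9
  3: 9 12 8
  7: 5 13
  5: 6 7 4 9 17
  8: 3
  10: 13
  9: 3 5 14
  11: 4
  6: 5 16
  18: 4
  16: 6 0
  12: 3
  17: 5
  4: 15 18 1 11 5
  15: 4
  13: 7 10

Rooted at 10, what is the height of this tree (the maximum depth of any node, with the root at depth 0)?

A deepest node is 2, reached by 10–13–7–5–6–16–0–2.
That path has 7 edges, so the height is 7.

7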